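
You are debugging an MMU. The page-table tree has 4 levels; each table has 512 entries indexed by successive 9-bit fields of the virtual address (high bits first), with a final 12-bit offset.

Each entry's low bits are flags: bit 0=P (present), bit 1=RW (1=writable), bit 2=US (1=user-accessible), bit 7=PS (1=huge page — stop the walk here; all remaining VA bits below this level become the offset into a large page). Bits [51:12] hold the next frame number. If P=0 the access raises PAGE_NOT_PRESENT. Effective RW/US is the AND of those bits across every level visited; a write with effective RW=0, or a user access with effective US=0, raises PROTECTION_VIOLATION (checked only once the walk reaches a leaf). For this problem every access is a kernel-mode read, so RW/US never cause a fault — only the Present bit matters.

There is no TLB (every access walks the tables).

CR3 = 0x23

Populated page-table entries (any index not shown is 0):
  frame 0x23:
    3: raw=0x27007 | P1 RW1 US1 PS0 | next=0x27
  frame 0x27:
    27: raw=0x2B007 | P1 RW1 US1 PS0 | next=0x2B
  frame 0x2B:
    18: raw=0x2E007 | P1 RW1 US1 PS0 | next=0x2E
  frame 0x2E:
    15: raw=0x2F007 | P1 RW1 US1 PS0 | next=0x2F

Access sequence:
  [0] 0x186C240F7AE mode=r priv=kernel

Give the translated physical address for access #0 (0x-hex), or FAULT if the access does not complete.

Walk each access:
#0 VA=0x186C240F7AE (r,kernel):
  L0 @0x23[3] → 0x27007  P=1,RW=1,US=1,PS=0
  L1 @0x27[27] → 0x2B007  P=1,RW=1,US=1,PS=0
  L2 @0x2B[18] → 0x2E007  P=1,RW=1,US=1,PS=0
  L3 @0x2E[15] → 0x2F007  P=1,RW=1,US=1,PS=0
  ✓ 0x2F7AE  — 4 lookups

Access #0 PA: 0x2F7AE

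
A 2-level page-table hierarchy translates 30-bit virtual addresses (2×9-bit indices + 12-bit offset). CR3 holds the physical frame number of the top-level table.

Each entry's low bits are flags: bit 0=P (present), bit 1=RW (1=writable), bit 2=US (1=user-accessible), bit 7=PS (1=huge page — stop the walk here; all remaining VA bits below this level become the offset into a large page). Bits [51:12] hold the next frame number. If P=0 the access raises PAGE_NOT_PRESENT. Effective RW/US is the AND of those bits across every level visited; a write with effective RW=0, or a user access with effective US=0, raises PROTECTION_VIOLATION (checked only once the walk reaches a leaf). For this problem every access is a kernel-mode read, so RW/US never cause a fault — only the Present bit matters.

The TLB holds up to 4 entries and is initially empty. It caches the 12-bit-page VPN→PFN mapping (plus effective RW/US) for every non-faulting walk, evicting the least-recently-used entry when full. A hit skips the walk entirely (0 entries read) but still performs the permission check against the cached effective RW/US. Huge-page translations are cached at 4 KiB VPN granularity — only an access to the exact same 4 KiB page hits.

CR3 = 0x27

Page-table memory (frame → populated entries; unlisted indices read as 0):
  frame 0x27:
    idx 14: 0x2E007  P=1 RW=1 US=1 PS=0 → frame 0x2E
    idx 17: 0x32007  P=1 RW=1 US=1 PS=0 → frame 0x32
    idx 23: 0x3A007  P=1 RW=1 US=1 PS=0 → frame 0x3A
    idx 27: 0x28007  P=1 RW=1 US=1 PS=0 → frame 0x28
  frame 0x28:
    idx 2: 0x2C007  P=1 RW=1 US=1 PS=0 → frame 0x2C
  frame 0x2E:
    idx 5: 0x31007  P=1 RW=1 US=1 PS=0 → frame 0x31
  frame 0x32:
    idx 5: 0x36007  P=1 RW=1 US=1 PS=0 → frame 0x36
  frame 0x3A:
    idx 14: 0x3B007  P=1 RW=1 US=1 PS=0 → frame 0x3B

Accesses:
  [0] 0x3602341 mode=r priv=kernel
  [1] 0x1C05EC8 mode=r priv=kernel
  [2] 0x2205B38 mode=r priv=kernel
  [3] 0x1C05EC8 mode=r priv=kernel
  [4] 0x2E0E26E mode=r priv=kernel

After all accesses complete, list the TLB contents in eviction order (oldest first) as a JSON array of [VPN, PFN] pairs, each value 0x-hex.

Trace:
#0 VA=0x3602341 (r,kernel):
  L0 @0x27[27] → 0x28007  P=1,RW=1,US=1,PS=0
  L1 @0x28[2] → 0x2C007  P=1,RW=1,US=1,PS=0
  ✓ 0x2C341  — 2 lookups
#1 VA=0x1C05EC8 (r,kernel):
  L0 @0x27[14] → 0x2E007  P=1,RW=1,US=1,PS=0
  L1 @0x2E[5] → 0x31007  P=1,RW=1,US=1,PS=0
  ✓ 0x31EC8  — 2 lookups
#2 VA=0x2205B38 (r,kernel):
  L0 @0x27[17] → 0x32007  P=1,RW=1,US=1,PS=0
  L1 @0x32[5] → 0x36007  P=1,RW=1,US=1,PS=0
  ✓ 0x36B38  — 2 lookups
#3 VA=0x1C05EC8 (r,kernel):
  TLB hit vpn=0x1C05 → PA=0x31EC8
#4 VA=0x2E0E26E (r,kernel):
  L0 @0x27[23] → 0x3A007  P=1,RW=1,US=1,PS=0
  L1 @0x3A[14] → 0x3B007  P=1,RW=1,US=1,PS=0
  ✓ 0x3B26E  — 2 lookups

TLB: [["0x3602", "0x2C"], ["0x2205", "0x36"], ["0x1C05", "0x31"], ["0x2E0E", "0x3B"]]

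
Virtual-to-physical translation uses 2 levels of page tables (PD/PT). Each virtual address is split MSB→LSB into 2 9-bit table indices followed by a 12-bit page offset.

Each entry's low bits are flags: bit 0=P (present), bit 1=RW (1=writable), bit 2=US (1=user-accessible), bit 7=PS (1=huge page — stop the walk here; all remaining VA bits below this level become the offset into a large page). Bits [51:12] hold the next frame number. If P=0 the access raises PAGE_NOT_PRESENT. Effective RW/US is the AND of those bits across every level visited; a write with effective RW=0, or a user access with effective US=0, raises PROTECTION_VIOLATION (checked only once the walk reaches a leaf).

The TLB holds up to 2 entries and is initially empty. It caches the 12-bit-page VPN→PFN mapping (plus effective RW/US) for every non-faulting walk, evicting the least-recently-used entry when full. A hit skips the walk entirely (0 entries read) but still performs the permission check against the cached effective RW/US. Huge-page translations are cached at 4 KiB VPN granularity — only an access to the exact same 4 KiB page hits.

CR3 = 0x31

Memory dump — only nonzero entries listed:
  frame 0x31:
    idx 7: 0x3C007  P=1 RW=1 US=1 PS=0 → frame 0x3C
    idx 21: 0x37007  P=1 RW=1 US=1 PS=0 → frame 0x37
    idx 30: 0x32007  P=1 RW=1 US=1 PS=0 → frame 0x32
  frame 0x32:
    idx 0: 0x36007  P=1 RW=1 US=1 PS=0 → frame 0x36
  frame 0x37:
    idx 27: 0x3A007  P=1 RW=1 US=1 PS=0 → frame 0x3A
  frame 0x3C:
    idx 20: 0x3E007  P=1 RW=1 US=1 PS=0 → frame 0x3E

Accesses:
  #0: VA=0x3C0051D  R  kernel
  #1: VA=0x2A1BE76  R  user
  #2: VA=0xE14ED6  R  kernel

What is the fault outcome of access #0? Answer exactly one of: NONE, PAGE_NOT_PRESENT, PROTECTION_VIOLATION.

Per-access translation:
#0 VA=0x3C0051D (r,kernel):
  L0 @0x31[30] → 0x32007  P=1,RW=1,US=1,PS=0
  L1 @0x32[0] → 0x36007  P=1,RW=1,US=1,PS=0
  ✓ 0x3651D  — 2 lookups
#1 VA=0x2A1BE76 (r,user):
  L0 @0x31[21] → 0x37007  P=1,RW=1,US=1,PS=0
  L1 @0x37[27] → 0x3A007  P=1,RW=1,US=1,PS=0
  ✓ 0x3AE76  — 2 lookups
#2 VA=0xE14ED6 (r,kernel):
  L0 @0x31[7] → 0x3C007  P=1,RW=1,US=1,PS=0
  L1 @0x3C[20] → 0x3E007  P=1,RW=1,US=1,PS=0
  ✓ 0x3EED6  — 2 lookups

Access #0 fault: NONE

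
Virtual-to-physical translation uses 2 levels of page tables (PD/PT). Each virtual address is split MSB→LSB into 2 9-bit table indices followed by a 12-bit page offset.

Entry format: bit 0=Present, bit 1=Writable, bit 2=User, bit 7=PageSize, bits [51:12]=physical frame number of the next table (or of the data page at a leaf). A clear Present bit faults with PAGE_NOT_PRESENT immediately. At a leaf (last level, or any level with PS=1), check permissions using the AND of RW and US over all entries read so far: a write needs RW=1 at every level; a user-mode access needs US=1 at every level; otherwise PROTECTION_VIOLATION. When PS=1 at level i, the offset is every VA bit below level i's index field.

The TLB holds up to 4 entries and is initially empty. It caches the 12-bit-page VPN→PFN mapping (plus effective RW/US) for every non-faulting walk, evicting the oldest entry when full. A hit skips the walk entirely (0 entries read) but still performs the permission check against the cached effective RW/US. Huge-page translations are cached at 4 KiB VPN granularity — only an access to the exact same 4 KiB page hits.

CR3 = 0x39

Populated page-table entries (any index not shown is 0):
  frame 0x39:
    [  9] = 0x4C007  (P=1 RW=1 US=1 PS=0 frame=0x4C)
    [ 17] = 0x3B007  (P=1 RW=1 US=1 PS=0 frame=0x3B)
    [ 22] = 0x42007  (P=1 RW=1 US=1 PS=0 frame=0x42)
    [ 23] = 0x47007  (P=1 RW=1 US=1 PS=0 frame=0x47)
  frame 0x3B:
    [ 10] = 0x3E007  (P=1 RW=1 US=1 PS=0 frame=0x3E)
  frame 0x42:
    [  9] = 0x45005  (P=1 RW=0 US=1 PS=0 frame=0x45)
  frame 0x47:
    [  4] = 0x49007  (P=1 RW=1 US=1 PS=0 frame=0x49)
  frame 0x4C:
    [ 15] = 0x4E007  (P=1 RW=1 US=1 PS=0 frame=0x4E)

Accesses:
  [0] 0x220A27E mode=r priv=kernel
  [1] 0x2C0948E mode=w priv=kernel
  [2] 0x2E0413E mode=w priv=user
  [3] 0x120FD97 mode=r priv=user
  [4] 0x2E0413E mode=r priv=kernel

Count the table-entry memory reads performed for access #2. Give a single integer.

Walk each access:
#0 VA=0x220A27E (r,kernel):
  L0: frame=0x39 idx=17 entry=0x3B007 [P=1 RW=1 US=1 PS=0]
  L1: frame=0x3B idx=10 entry=0x3E007 [P=1 RW=1 US=1 PS=0]
  ⇒ phys 0x3E27E  [2 reads]
#1 VA=0x2C0948E (w,kernel):
  L0: frame=0x39 idx=22 entry=0x42007 [P=1 RW=1 US=1 PS=0]
  L1: frame=0x42 idx=9 entry=0x45005 [P=1 RW=0 US=1 PS=0]
  → PROTECTION_VIOLATION  (2 entries read)
#2 VA=0x2E0413E (w,user):
  L0: frame=0x39 idx=23 entry=0x47007 [P=1 RW=1 US=1 PS=0]
  L1: frame=0x47 idx=4 entry=0x49007 [P=1 RW=1 US=1 PS=0]
  ⇒ phys 0x4913E  [2 reads]
#3 VA=0x120FD97 (r,user):
  L0: frame=0x39 idx=9 entry=0x4C007 [P=1 RW=1 US=1 PS=0]
  L1: frame=0x4C idx=15 entry=0x4E007 [P=1 RW=1 US=1 PS=0]
  ⇒ phys 0x4ED97  [2 reads]
#4 VA=0x2E0413E (r,kernel):
  TLB hit vpn=0x2E04 → PA=0x4913E

Entries read for #2: 2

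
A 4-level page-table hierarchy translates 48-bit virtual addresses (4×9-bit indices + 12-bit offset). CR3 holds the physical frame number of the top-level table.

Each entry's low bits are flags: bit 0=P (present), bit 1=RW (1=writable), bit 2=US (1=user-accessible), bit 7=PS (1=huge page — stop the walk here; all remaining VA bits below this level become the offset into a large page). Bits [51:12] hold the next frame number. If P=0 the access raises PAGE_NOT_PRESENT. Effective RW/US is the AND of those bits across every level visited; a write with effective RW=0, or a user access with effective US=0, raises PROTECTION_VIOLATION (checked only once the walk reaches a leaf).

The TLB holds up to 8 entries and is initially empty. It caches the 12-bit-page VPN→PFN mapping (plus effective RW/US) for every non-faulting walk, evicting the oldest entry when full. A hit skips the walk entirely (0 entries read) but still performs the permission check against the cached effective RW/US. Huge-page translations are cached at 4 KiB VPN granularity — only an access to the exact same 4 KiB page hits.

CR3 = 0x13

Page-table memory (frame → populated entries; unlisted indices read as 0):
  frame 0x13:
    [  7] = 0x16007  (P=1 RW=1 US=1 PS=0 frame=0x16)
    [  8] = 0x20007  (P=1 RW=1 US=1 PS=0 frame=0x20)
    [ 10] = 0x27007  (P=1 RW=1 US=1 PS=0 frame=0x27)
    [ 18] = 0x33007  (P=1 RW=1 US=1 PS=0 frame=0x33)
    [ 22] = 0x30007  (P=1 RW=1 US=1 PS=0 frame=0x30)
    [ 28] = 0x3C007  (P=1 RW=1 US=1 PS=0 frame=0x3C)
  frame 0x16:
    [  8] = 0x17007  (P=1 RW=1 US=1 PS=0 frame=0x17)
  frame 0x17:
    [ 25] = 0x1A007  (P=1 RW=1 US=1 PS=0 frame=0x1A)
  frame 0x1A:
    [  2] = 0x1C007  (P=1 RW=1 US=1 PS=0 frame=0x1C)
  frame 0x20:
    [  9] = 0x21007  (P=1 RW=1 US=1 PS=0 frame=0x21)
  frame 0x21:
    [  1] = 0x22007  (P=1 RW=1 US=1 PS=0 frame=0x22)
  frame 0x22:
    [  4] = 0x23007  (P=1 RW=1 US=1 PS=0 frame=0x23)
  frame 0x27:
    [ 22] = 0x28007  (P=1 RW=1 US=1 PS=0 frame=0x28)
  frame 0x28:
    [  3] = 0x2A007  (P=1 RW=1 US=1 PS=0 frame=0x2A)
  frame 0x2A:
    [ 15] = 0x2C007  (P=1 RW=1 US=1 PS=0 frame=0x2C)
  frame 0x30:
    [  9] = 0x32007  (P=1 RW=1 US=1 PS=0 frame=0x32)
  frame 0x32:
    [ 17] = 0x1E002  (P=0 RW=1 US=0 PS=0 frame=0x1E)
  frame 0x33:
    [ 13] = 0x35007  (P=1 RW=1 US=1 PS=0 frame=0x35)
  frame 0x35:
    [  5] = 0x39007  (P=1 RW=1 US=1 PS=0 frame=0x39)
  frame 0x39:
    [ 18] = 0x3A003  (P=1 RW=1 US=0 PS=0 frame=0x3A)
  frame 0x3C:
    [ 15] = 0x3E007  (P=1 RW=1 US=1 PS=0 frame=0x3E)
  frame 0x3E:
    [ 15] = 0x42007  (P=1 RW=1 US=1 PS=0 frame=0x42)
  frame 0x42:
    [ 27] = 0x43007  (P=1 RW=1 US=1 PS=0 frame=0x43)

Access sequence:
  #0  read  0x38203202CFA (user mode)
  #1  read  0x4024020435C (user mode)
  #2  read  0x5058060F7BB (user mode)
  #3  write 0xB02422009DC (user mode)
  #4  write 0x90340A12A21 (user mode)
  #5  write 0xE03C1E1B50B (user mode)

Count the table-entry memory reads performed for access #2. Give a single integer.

Per-access translation:
#0 VA=0x38203202CFA (r,user):
  [0] read 0x13 idx=7: raw=0x16007 flags P=1 W=1 U=1 S=0
  [1] read 0x16 idx=8: raw=0x17007 flags P=1 W=1 U=1 S=0
  [2] read 0x17 idx=25: raw=0x1A007 flags P=1 W=1 U=1 S=0
  [3] read 0x1A idx=2: raw=0x1C007 flags P=1 W=1 U=1 S=0
  ✓ 0x1CCFA  — 4 lookups
#1 VA=0x4024020435C (r,user):
  [0] read 0x13 idx=8: raw=0x20007 flags P=1 W=1 U=1 S=0
  [1] read 0x20 idx=9: raw=0x21007 flags P=1 W=1 U=1 S=0
  [2] read 0x21 idx=1: raw=0x22007 flags P=1 W=1 U=1 S=0
  [3] read 0x22 idx=4: raw=0x23007 flags P=1 W=1 U=1 S=0
  ✓ 0x2335C  — 4 lookups
#2 VA=0x5058060F7BB (r,user):
  [0] read 0x13 idx=10: raw=0x27007 flags P=1 W=1 U=1 S=0
  [1] read 0x27 idx=22: raw=0x28007 flags P=1 W=1 U=1 S=0
  [2] read 0x28 idx=3: raw=0x2A007 flags P=1 W=1 U=1 S=0
  [3] read 0x2A idx=15: raw=0x2C007 flags P=1 W=1 U=1 S=0
  ✓ 0x2C7BB  — 4 lookups
#3 VA=0xB02422009DC (w,user):
  [0] read 0x13 idx=22: raw=0x30007 flags P=1 W=1 U=1 S=0
  [1] read 0x30 idx=9: raw=0x32007 flags P=1 W=1 U=1 S=0
  [2] read 0x32 idx=17: raw=0x1E002 flags P=0 W=1 U=0 S=0
  → PAGE_NOT_PRESENT  (3 entries read)
#4 VA=0x90340A12A21 (w,user):
  [0] read 0x13 idx=18: raw=0x33007 flags P=1 W=1 U=1 S=0
  [1] read 0x33 idx=13: raw=0x35007 flags P=1 W=1 U=1 S=0
  [2] read 0x35 idx=5: raw=0x39007 flags P=1 W=1 U=1 S=0
  [3] read 0x39 idx=18: raw=0x3A003 flags P=1 W=1 U=0 S=0
  → PROTECTION_VIOLATION  (4 entries read)
#5 VA=0xE03C1E1B50B (w,user):
  [0] read 0x13 idx=28: raw=0x3C007 flags P=1 W=1 U=1 S=0
  [1] read 0x3C idx=15: raw=0x3E007 flags P=1 W=1 U=1 S=0
  [2] read 0x3E idx=15: raw=0x42007 flags P=1 W=1 U=1 S=0
  [3] read 0x42 idx=27: raw=0x43007 flags P=1 W=1 U=1 S=0
  ✓ 0x4350B  — 4 lookups

Entries read for #2: 4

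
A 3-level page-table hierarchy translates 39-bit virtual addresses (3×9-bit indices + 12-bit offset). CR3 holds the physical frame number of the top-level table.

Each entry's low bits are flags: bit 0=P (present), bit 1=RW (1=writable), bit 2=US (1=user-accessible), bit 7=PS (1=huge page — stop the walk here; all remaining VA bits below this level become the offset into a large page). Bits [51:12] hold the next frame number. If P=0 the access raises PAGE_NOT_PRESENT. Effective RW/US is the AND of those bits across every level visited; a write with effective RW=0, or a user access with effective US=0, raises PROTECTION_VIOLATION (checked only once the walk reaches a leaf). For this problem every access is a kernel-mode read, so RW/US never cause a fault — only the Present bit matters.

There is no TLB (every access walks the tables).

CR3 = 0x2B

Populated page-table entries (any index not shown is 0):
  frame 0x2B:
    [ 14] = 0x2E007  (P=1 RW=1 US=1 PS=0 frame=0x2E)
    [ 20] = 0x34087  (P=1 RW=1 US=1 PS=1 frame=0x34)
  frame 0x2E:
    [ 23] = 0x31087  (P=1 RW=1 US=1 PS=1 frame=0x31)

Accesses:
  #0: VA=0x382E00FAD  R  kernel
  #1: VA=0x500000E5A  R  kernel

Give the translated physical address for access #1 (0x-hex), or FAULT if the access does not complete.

Trace:
#0 VA=0x382E00FAD (r,kernel):
  [0] read 0x2B idx=14: raw=0x2E007 flags P=1 W=1 U=1 S=0
  [1] read 0x2E idx=23: raw=0x31087 flags P=1 W=1 U=1 S=1
  ⇒ phys 0x31FAD (huge @L1)  [2 reads]
#1 VA=0x500000E5A (r,kernel):
  [0] read 0x2B idx=20: raw=0x34087 flags P=1 W=1 U=1 S=1
  ⇒ phys 0x34E5A (huge @L0)  [1 reads]

Access #1 PA: 0x34E5A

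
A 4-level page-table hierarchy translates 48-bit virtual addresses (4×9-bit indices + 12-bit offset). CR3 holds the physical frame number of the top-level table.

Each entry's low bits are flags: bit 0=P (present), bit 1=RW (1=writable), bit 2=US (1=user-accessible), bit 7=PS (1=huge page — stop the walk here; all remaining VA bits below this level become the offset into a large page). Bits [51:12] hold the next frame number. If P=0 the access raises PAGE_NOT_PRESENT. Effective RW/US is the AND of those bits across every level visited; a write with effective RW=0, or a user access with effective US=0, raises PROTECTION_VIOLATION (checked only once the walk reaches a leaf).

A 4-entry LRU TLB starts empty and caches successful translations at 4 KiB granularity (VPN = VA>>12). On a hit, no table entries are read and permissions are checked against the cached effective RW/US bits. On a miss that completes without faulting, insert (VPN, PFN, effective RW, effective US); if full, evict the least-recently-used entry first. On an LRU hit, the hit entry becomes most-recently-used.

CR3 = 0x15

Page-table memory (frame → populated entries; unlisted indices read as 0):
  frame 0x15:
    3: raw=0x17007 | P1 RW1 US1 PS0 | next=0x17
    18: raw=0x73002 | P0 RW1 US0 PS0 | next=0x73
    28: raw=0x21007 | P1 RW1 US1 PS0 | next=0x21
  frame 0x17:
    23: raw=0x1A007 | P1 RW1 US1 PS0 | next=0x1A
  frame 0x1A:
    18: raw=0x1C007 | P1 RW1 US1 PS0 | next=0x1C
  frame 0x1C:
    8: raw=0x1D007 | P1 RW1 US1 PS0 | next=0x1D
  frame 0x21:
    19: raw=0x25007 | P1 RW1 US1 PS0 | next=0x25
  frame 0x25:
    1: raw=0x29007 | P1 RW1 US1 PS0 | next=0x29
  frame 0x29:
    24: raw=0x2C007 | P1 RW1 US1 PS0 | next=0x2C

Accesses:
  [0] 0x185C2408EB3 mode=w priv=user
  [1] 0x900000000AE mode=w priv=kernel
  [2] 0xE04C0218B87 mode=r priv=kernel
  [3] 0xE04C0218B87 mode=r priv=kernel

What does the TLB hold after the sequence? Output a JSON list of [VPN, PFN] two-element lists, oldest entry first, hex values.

Walk each access:
#0 VA=0x185C2408EB3 (w,user):
  lvl0: tbl 0x15, slot 3 ⇒ 0x17007 (P1/RW1/US1/PS0)
  lvl1: tbl 0x17, slot 23 ⇒ 0x1A007 (P1/RW1/US1/PS0)
  lvl2: tbl 0x1A, slot 18 ⇒ 0x1C007 (P1/RW1/US1/PS0)
  lvl3: tbl 0x1C, slot 8 ⇒ 0x1D007 (P1/RW1/US1/PS0)
  ✓ 0x1DEB3  — 4 lookups
#1 VA=0x900000000AE (w,kernel):
  lvl0: tbl 0x15, slot 18 ⇒ 0x73002 (P0/RW1/US0/PS0)
  ⇒ fault: PAGE_NOT_PRESENT  — 1 lookups
#2 VA=0xE04C0218B87 (r,kernel):
  lvl0: tbl 0x15, slot 28 ⇒ 0x21007 (P1/RW1/US1/PS0)
  lvl1: tbl 0x21, slot 19 ⇒ 0x25007 (P1/RW1/US1/PS0)
  lvl2: tbl 0x25, slot 1 ⇒ 0x29007 (P1/RW1/US1/PS0)
  lvl3: tbl 0x29, slot 24 ⇒ 0x2C007 (P1/RW1/US1/PS0)
  ✓ 0x2CB87  — 4 lookups
#3 VA=0xE04C0218B87 (r,kernel):
  TLB hit vpn=0xE04C0218 → PA=0x2CB87

TLB: [["0x185C2408", "0x1D"], ["0xE04C0218", "0x2C"]]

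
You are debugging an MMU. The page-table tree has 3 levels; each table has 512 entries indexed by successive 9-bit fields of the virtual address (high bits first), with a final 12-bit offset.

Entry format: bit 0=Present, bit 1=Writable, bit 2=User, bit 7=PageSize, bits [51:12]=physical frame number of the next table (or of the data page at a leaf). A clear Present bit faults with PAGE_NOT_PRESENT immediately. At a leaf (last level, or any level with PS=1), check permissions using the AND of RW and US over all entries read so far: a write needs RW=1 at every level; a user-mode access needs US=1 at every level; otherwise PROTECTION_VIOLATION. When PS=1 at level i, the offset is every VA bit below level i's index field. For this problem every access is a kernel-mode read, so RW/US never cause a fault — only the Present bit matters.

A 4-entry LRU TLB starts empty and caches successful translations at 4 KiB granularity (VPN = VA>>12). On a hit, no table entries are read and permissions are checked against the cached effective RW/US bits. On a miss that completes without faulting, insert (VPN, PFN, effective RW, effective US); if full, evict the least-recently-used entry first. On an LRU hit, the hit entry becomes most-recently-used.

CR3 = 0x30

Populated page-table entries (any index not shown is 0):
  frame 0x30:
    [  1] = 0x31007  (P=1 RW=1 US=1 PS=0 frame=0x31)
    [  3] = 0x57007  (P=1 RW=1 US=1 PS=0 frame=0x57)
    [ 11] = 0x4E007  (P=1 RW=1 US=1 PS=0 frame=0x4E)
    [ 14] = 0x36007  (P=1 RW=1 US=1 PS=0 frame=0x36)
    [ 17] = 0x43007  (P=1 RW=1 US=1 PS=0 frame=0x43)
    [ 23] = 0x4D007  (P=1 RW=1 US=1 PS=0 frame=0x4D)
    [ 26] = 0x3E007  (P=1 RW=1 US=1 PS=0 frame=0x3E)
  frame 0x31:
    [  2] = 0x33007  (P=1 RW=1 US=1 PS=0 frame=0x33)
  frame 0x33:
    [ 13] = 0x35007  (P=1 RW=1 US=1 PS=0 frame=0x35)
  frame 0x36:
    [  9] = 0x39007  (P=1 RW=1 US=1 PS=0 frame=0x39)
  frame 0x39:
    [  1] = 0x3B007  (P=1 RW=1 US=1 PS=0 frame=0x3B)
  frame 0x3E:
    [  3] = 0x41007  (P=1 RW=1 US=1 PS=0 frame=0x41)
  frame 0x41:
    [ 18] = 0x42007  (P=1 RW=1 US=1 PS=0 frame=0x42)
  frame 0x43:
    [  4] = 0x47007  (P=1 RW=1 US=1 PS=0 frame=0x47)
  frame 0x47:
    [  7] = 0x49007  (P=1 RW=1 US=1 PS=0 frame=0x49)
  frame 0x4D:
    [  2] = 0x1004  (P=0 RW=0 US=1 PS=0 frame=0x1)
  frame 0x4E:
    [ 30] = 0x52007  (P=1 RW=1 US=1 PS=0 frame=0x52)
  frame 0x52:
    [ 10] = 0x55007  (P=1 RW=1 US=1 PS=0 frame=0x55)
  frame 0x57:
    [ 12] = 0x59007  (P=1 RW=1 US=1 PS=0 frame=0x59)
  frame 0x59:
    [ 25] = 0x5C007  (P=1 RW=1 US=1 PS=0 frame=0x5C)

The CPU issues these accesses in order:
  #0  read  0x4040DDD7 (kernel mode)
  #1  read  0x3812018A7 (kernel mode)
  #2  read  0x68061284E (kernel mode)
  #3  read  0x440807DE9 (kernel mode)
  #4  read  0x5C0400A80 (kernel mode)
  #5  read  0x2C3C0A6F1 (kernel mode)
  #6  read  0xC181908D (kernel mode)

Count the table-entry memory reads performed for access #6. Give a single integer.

Walk each access:
#0 VA=0x4040DDD7 (r,kernel):
  lvl0: tbl 0x30, slot 1 ⇒ 0x31007 (P1/RW1/US1/PS0)
  lvl1: tbl 0x31, slot 2 ⇒ 0x33007 (P1/RW1/US1/PS0)
  lvl2: tbl 0x33, slot 13 ⇒ 0x35007 (P1/RW1/US1/PS0)
  ✓ 0x35DD7  — 3 lookups
#1 VA=0x3812018A7 (r,kernel):
  lvl0: tbl 0x30, slot 14 ⇒ 0x36007 (P1/RW1/US1/PS0)
  lvl1: tbl 0x36, slot 9 ⇒ 0x39007 (P1/RW1/US1/PS0)
  lvl2: tbl 0x39, slot 1 ⇒ 0x3B007 (P1/RW1/US1/PS0)
  ✓ 0x3B8A7  — 3 lookups
#2 VA=0x68061284E (r,kernel):
  lvl0: tbl 0x30, slot 26 ⇒ 0x3E007 (P1/RW1/US1/PS0)
  lvl1: tbl 0x3E, slot 3 ⇒ 0x41007 (P1/RW1/US1/PS0)
  lvl2: tbl 0x41, slot 18 ⇒ 0x42007 (P1/RW1/US1/PS0)
  ✓ 0x4284E  — 3 lookups
#3 VA=0x440807DE9 (r,kernel):
  lvl0: tbl 0x30, slot 17 ⇒ 0x43007 (P1/RW1/US1/PS0)
  lvl1: tbl 0x43, slot 4 ⇒ 0x47007 (P1/RW1/US1/PS0)
  lvl2: tbl 0x47, slot 7 ⇒ 0x49007 (P1/RW1/US1/PS0)
  ✓ 0x49DE9  — 3 lookups
#4 VA=0x5C0400A80 (r,kernel):
  lvl0: tbl 0x30, slot 23 ⇒ 0x4D007 (P1/RW1/US1/PS0)
  lvl1: tbl 0x4D, slot 2 ⇒ 0x1004 (P0/RW0/US1/PS0)
  ✗ PAGE_NOT_PRESENT  [2 reads]
#5 VA=0x2C3C0A6F1 (r,kernel):
  lvl0: tbl 0x30, slot 11 ⇒ 0x4E007 (P1/RW1/US1/PS0)
  lvl1: tbl 0x4E, slot 30 ⇒ 0x52007 (P1/RW1/US1/PS0)
  lvl2: tbl 0x52, slot 10 ⇒ 0x55007 (P1/RW1/US1/PS0)
  ✓ 0x556F1  — 3 lookups
#6 VA=0xC181908D (r,kernel):
  lvl0: tbl 0x30, slot 3 ⇒ 0x57007 (P1/RW1/US1/PS0)
  lvl1: tbl 0x57, slot 12 ⇒ 0x59007 (P1/RW1/US1/PS0)
  lvl2: tbl 0x59, slot 25 ⇒ 0x5C007 (P1/RW1/US1/PS0)
  ✓ 0x5C08D  — 3 lookups

Entries read for #6: 3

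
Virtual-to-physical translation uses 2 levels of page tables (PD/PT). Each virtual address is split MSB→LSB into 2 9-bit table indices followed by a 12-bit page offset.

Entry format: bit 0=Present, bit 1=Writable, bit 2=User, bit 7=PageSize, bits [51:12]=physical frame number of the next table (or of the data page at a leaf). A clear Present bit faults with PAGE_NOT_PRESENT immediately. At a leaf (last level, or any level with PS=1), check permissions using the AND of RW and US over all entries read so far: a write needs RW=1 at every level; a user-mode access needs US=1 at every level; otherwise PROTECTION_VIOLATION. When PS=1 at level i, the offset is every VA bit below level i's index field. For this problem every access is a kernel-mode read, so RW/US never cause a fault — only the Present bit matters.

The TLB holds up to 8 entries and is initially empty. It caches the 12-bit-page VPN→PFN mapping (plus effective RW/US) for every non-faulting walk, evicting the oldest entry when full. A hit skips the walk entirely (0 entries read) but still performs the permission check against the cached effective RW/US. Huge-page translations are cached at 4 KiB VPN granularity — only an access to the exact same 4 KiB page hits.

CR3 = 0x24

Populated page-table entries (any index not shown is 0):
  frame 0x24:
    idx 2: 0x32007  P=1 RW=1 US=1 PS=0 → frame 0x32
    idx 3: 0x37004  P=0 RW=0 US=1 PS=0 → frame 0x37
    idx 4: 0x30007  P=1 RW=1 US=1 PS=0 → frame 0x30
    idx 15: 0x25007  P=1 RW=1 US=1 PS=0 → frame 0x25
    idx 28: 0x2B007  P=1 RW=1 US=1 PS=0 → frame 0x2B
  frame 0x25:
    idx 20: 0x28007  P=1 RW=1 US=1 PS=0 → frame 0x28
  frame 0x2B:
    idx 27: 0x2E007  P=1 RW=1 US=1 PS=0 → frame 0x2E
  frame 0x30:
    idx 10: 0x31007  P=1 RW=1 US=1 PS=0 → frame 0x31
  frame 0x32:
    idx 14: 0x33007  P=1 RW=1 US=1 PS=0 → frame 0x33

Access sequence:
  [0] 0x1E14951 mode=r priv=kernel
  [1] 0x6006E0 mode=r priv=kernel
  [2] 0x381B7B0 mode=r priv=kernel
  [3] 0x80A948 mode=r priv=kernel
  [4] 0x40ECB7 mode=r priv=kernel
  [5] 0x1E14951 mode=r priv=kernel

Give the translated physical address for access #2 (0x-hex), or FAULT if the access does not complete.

Trace:
#0 VA=0x1E14951 (r,kernel):
  L0 @0x24[15] → 0x25007  P=1,RW=1,US=1,PS=0
  L1 @0x25[20] → 0x28007  P=1,RW=1,US=1,PS=0
  ✓ 0x28951  — 2 lookups
#1 VA=0x6006E0 (r,kernel):
  L0 @0x24[3] → 0x37004  P=0,RW=0,US=1,PS=0
  ⇒ fault: PAGE_NOT_PRESENT  — 1 lookups
#2 VA=0x381B7B0 (r,kernel):
  L0 @0x24[28] → 0x2B007  P=1,RW=1,US=1,PS=0
  L1 @0x2B[27] → 0x2E007  P=1,RW=1,US=1,PS=0
  ✓ 0x2E7B0  — 2 lookups
#3 VA=0x80A948 (r,kernel):
  L0 @0x24[4] → 0x30007  P=1,RW=1,US=1,PS=0
  L1 @0x30[10] → 0x31007  P=1,RW=1,US=1,PS=0
  ✓ 0x31948  — 2 lookups
#4 VA=0x40ECB7 (r,kernel):
  L0 @0x24[2] → 0x32007  P=1,RW=1,US=1,PS=0
  L1 @0x32[14] → 0x33007  P=1,RW=1,US=1,PS=0
  ✓ 0x33CB7  — 2 lookups
#5 VA=0x1E14951 (r,kernel):
  TLB hit vpn=0x1E14 → PA=0x28951

Access #2 PA: 0x2E7B0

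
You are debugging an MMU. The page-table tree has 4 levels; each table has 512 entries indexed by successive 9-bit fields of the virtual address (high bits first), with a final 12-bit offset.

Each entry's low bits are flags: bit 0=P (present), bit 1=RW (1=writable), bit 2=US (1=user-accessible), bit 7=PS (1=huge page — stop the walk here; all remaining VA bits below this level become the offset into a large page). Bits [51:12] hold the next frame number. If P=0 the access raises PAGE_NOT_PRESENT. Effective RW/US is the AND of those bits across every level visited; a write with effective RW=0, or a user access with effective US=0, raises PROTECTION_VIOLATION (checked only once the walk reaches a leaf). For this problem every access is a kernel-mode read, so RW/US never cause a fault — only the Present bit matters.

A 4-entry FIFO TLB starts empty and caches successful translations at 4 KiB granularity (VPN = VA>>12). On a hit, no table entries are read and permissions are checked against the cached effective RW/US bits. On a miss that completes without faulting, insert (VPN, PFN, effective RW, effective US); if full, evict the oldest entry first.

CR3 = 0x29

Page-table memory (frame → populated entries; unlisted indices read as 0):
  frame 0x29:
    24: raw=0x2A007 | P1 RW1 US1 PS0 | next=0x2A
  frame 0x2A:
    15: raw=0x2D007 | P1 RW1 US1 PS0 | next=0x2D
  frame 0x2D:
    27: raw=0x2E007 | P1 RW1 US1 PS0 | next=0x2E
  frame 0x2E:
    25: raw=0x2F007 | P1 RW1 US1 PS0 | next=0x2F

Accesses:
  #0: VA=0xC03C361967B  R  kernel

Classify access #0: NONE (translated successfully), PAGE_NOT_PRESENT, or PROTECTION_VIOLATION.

Walk each access:
#0 VA=0xC03C361967B (r,kernel):
  L0: frame=0x29 idx=24 entry=0x2A007 [P=1 RW=1 US=1 PS=0]
  L1: frame=0x2A idx=15 entry=0x2D007 [P=1 RW=1 US=1 PS=0]
  L2: frame=0x2D idx=27 entry=0x2E007 [P=1 RW=1 US=1 PS=0]
  L3: frame=0x2E idx=25 entry=0x2F007 [P=1 RW=1 US=1 PS=0]
  ⇒ phys 0x2F67B  [4 reads]

Access #0 fault: NONE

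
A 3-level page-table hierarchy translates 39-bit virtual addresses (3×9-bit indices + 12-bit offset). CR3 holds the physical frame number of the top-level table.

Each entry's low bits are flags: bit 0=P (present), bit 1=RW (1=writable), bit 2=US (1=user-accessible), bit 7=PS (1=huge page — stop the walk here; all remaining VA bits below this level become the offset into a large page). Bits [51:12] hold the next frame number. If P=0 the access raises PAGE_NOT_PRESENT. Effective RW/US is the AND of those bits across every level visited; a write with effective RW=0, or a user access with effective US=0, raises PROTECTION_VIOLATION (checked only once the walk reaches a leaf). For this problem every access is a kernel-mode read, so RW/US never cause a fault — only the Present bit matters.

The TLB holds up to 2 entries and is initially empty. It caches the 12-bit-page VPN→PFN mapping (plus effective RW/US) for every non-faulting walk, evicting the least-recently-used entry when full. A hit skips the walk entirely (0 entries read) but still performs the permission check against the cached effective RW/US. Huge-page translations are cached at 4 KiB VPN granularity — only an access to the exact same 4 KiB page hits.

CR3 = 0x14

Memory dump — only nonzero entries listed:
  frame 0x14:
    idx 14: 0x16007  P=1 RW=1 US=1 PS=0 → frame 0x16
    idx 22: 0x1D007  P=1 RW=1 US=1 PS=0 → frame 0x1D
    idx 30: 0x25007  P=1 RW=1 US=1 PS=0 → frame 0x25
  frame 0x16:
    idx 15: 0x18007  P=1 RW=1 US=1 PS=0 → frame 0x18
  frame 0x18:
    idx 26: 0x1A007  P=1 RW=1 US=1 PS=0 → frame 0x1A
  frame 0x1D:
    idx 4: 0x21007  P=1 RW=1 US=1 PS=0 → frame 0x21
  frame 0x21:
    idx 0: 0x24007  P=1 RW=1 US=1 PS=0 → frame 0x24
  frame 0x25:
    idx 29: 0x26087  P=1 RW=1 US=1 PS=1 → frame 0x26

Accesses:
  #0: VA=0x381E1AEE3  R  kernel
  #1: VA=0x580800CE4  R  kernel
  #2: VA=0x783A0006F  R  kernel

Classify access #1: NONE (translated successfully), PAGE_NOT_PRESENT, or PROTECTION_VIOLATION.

Trace:
#0 VA=0x381E1AEE3 (r,kernel):
  L0: frame=0x14 idx=14 entry=0x16007 [P=1 RW=1 US=1 PS=0]
  L1: frame=0x16 idx=15 entry=0x18007 [P=1 RW=1 US=1 PS=0]
  L2: frame=0x18 idx=26 entry=0x1A007 [P=1 RW=1 US=1 PS=0]
  ⇒ phys 0x1AEE3  [3 reads]
#1 VA=0x580800CE4 (r,kernel):
  L0: frame=0x14 idx=22 entry=0x1D007 [P=1 RW=1 US=1 PS=0]
  L1: frame=0x1D idx=4 entry=0x21007 [P=1 RW=1 US=1 PS=0]
  L2: frame=0x21 idx=0 entry=0x24007 [P=1 RW=1 US=1 PS=0]
  ⇒ phys 0x24CE4  [3 reads]
#2 VA=0x783A0006F (r,kernel):
  L0: frame=0x14 idx=30 entry=0x25007 [P=1 RW=1 US=1 PS=0]
  L1: frame=0x25 idx=29 entry=0x26087 [P=1 RW=1 US=1 PS=1]
  ⇒ phys 0x2606F (huge @L1)  [2 reads]

Access #1 fault: NONE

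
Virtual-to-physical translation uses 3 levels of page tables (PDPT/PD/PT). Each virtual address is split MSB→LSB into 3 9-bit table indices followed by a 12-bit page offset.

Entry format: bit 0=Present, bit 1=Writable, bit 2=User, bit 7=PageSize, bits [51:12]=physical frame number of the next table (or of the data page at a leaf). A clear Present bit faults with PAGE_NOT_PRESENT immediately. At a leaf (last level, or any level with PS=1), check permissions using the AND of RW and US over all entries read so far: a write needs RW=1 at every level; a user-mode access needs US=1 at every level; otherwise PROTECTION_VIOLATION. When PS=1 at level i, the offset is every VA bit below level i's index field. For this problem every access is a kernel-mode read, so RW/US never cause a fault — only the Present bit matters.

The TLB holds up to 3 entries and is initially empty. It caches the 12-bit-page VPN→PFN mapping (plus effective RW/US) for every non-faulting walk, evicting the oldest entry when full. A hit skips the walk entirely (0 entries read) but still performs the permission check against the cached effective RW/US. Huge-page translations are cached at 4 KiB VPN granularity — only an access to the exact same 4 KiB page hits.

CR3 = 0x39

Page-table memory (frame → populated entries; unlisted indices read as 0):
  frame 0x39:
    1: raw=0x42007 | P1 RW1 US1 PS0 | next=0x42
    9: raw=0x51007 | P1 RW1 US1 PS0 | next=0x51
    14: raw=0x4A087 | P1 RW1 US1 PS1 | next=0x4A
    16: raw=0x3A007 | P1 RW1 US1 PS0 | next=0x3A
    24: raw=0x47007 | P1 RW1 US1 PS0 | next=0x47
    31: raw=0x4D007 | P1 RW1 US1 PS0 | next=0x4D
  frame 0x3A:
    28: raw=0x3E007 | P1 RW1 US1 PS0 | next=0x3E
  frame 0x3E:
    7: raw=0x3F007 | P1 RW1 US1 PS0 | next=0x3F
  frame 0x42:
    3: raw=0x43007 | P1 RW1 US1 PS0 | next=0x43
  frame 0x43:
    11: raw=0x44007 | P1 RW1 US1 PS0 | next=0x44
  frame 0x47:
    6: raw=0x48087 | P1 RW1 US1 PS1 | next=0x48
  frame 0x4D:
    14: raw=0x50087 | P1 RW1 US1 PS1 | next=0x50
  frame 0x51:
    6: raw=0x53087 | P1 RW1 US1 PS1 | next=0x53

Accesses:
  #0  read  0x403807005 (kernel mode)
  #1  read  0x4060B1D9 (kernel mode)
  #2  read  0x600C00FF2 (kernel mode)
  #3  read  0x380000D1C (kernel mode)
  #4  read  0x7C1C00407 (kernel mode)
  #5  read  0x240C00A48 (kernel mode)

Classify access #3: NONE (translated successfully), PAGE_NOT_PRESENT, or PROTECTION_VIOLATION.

Walk each access:
#0 VA=0x403807005 (r,kernel):
  L0 @0x39[16] → 0x3A007  P=1,RW=1,US=1,PS=0
  L1 @0x3A[28] → 0x3E007  P=1,RW=1,US=1,PS=0
  L2 @0x3E[7] → 0x3F007  P=1,RW=1,US=1,PS=0
  ✓ 0x3F005  — 3 lookups
#1 VA=0x4060B1D9 (r,kernel):
  L0 @0x39[1] → 0x42007  P=1,RW=1,US=1,PS=0
  L1 @0x42[3] → 0x43007  P=1,RW=1,US=1,PS=0
  L2 @0x43[11] → 0x44007  P=1,RW=1,US=1,PS=0
  ✓ 0x441D9  — 3 lookups
#2 VA=0x600C00FF2 (r,kernel):
  L0 @0x39[24] → 0x47007  P=1,RW=1,US=1,PS=0
  L1 @0x47[6] → 0x48087  P=1,RW=1,US=1,PS=1
  ✓ 0x48FF2 (huge @L1)  — 2 lookups
#3 VA=0x380000D1C (r,kernel):
  L0 @0x39[14] → 0x4A087  P=1,RW=1,US=1,PS=1
  ✓ 0x4AD1C (huge @L0)  — 1 lookups
#4 VA=0x7C1C00407 (r,kernel):
  L0 @0x39[31] → 0x4D007  P=1,RW=1,US=1,PS=0
  L1 @0x4D[14] → 0x50087  P=1,RW=1,US=1,PS=1
  ✓ 0x50407 (huge @L1)  — 2 lookups
#5 VA=0x240C00A48 (r,kernel):
  L0 @0x39[9] → 0x51007  P=1,RW=1,US=1,PS=0
  L1 @0x51[6] → 0x53087  P=1,RW=1,US=1,PS=1
  ✓ 0x53A48 (huge @L1)  — 2 lookups

Access #3 fault: NONE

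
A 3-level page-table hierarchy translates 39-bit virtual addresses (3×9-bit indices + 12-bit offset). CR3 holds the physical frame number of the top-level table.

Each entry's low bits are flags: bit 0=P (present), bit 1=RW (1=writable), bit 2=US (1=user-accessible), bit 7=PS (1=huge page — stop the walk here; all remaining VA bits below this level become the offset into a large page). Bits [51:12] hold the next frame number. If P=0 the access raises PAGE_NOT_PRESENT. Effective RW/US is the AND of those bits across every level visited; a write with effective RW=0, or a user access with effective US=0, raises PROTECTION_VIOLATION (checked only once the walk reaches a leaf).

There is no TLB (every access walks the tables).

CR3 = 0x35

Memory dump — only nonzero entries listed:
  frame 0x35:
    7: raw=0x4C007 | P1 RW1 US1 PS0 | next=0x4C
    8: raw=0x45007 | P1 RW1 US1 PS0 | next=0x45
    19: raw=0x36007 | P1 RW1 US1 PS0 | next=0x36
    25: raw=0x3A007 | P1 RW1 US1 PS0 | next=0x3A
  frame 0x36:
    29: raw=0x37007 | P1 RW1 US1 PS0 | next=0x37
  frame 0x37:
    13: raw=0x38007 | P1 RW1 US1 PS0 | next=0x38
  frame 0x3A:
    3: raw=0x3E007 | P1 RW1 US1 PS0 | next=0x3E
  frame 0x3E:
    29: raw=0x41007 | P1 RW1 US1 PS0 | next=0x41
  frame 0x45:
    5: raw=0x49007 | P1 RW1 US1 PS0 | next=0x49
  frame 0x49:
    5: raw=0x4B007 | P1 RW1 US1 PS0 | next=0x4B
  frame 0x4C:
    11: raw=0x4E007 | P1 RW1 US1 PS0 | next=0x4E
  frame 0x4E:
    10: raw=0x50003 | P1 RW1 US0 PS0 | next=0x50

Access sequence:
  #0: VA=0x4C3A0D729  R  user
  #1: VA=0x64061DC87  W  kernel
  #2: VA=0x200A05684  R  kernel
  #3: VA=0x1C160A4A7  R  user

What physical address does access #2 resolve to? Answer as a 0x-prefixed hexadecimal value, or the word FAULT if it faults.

Trace:
#0 VA=0x4C3A0D729 (r,user):
  L0 @0x35[19] → 0x36007  P=1,RW=1,US=1,PS=0
  L1 @0x36[29] → 0x37007  P=1,RW=1,US=1,PS=0
  L2 @0x37[13] → 0x38007  P=1,RW=1,US=1,PS=0
  → PA=0x38729  (3 entries read)
#1 VA=0x64061DC87 (w,kernel):
  L0 @0x35[25] → 0x3A007  P=1,RW=1,US=1,PS=0
  L1 @0x3A[3] → 0x3E007  P=1,RW=1,US=1,PS=0
  L2 @0x3E[29] → 0x41007  P=1,RW=1,US=1,PS=0
  → PA=0x41C87  (3 entries read)
#2 VA=0x200A05684 (r,kernel):
  L0 @0x35[8] → 0x45007  P=1,RW=1,US=1,PS=0
  L1 @0x45[5] → 0x49007  P=1,RW=1,US=1,PS=0
  L2 @0x49[5] → 0x4B007  P=1,RW=1,US=1,PS=0
  → PA=0x4B684  (3 entries read)
#3 VA=0x1C160A4A7 (r,user):
  L0 @0x35[7] → 0x4C007  P=1,RW=1,US=1,PS=0
  L1 @0x4C[11] → 0x4E007  P=1,RW=1,US=1,PS=0
  L2 @0x4E[10] → 0x50003  P=1,RW=1,US=0,PS=0
  ✗ PROTECTION_VIOLATION  [3 reads]

Access #2 PA: 0x4B684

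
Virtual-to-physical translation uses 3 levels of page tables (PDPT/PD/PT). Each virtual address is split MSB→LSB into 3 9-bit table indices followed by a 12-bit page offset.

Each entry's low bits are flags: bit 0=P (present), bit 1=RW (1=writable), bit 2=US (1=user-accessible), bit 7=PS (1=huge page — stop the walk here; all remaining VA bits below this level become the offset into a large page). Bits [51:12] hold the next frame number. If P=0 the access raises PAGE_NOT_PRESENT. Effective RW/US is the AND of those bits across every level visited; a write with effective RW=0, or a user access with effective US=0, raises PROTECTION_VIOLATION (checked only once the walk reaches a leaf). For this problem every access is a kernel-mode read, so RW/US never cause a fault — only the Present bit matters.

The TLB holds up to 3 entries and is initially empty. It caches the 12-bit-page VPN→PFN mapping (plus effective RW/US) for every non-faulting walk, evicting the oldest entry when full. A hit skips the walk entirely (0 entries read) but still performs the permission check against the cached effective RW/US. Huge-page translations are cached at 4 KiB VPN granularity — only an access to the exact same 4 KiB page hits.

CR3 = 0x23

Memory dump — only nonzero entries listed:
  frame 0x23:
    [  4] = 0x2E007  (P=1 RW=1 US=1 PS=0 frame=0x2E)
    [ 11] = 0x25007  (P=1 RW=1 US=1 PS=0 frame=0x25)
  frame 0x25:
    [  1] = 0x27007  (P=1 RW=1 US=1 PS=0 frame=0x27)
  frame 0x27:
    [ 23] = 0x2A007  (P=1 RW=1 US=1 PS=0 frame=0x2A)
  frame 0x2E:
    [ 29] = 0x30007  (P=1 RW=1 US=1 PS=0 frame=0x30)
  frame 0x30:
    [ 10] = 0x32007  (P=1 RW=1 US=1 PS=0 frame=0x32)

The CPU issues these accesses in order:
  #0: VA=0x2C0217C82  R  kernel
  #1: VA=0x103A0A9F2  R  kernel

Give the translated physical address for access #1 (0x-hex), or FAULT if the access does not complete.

Trace:
#0 VA=0x2C0217C82 (r,kernel):
  L0 @0x23[11] → 0x25007  P=1,RW=1,US=1,PS=0
  L1 @0x25[1] → 0x27007  P=1,RW=1,US=1,PS=0
  L2 @0x27[23] → 0x2A007  P=1,RW=1,US=1,PS=0
  ⇒ phys 0x2AC82  [3 reads]
#1 VA=0x103A0A9F2 (r,kernel):
  L0 @0x23[4] → 0x2E007  P=1,RW=1,US=1,PS=0
  L1 @0x2E[29] → 0x30007  P=1,RW=1,US=1,PS=0
  L2 @0x30[10] → 0x32007  P=1,RW=1,US=1,PS=0
  ⇒ phys 0x329F2  [3 reads]

Access #1 PA: 0x329F2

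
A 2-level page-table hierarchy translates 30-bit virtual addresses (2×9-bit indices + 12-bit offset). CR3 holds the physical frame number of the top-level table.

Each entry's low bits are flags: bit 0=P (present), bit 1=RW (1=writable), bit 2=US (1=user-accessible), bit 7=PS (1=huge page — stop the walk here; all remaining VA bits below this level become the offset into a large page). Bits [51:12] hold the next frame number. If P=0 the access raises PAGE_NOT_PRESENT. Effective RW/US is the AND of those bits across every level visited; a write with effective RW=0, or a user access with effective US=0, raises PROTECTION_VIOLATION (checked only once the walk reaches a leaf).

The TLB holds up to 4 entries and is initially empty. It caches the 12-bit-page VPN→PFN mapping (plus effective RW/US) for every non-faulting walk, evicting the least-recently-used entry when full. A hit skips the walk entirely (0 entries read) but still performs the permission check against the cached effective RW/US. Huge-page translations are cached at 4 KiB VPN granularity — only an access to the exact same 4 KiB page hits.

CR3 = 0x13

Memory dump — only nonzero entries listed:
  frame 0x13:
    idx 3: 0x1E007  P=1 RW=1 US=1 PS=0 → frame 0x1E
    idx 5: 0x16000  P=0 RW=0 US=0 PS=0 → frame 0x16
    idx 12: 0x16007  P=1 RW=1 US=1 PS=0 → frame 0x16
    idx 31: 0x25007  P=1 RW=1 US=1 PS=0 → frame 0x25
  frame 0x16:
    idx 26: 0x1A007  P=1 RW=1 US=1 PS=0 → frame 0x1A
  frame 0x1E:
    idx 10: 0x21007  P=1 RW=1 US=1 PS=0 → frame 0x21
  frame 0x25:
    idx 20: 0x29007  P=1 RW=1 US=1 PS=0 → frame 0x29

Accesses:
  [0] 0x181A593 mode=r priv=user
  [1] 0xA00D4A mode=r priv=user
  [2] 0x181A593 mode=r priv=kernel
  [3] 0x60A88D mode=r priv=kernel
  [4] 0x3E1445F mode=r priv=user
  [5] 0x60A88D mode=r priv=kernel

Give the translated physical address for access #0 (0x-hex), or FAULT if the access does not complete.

Walk each access:
#0 VA=0x181A593 (r,user):
  lvl0: tbl 0x13, slot 12 ⇒ 0x16007 (P1/RW1/US1/PS0)
  lvl1: tbl 0x16, slot 26 ⇒ 0x1A007 (P1/RW1/US1/PS0)
  → PA=0x1A593  (2 entries read)
#1 VA=0xA00D4A (r,user):
  lvl0: tbl 0x13, slot 5 ⇒ 0x16000 (P0/RW0/US0/PS0)
  ✗ PAGE_NOT_PRESENT  [1 reads]
#2 VA=0x181A593 (r,kernel):
  TLB hit vpn=0x181A → PA=0x1A593
#3 VA=0x60A88D (r,kernel):
  lvl0: tbl 0x13, slot 3 ⇒ 0x1E007 (P1/RW1/US1/PS0)
  lvl1: tbl 0x1E, slot 10 ⇒ 0x21007 (P1/RW1/US1/PS0)
  → PA=0x2188D  (2 entries read)
#4 VA=0x3E1445F (r,user):
  lvl0: tbl 0x13, slot 31 ⇒ 0x25007 (P1/RW1/US1/PS0)
  lvl1: tbl 0x25, slot 20 ⇒ 0x29007 (P1/RW1/US1/PS0)
  → PA=0x2945F  (2 entries read)
#5 VA=0x60A88D (r,kernel):
  TLB hit vpn=0x60A → PA=0x2188D

Access #0 PA: 0x1A593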